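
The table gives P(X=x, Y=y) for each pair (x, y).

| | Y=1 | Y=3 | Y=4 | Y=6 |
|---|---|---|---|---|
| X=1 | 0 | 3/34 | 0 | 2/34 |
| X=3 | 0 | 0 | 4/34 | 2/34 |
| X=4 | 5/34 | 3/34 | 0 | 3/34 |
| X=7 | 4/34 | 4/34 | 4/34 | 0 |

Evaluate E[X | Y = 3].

P(Y = 3) = 5/17.
Σ X·P over the event = 1·(3/34) + 4·(3/34) + 7·(4/34) = 43/34.
E[X | Y = 3] = (43/34) / (5/17) = 43/10.

43/10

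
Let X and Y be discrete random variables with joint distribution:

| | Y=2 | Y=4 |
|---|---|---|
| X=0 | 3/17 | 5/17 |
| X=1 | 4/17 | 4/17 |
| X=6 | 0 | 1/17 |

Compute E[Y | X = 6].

P(X = 6) = 1/17.
Summing Y·P(X=x,Y=y) over the conditioning event gives 4/17.
E[Y | X = 6] = (4/17) / (1/17) = 4.

4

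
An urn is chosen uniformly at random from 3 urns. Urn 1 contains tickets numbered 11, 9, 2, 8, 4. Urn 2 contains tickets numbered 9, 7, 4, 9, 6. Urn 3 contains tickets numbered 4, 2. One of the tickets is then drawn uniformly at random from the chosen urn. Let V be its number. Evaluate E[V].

E[V | urn 1] = (11+9+2+8+4)/5 = 34/5.
E[V | urn 2] = (9+7+4+9+6)/5 = 7.
E[V | urn 3] = (4+2)/2 = 3.
By the law of total expectation,
E[V] = (1/3)·(34/5) + (1/3)·(7) + (1/3)·(3) = 28/5.

28/5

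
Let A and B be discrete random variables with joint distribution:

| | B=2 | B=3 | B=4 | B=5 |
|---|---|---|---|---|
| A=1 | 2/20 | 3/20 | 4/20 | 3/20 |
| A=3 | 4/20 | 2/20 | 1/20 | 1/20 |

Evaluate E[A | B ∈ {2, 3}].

23/11

P(B ∈ {2, 3}) = 11/20.
Σ A·P over the event = 1·(2/20) + 1·(3/20) + 3·(4/20) + 3·(2/20) = 23/20.
E[A | B ∈ {2, 3}] = (23/20) / (11/20) = 23/11.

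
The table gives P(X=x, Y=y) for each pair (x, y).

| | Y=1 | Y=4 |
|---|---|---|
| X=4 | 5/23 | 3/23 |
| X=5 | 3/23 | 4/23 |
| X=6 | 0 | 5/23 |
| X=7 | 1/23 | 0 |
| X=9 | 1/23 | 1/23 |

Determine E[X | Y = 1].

51/10

P(Y = 1) = 10/23.
Σ X·P over the event = 4·(5/23) + 5·(3/23) + 7·(1/23) + 9·(1/23) = 51/23.
E[X | Y = 1] = (51/23) / (10/23) = 51/10.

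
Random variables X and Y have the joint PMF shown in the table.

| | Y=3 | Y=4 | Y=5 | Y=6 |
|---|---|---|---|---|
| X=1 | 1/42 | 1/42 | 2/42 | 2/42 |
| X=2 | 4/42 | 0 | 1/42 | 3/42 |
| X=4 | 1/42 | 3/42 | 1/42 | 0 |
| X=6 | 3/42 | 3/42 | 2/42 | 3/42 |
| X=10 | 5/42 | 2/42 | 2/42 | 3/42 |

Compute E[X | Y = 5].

P(Y = 5) = 4/21.
Σ X·P over the event = 1·(2/42) + 2·(1/42) + 4·(1/42) + 6·(2/42) + 10·(2/42) = 20/21.
E[X | Y = 5] = (20/21) / (4/21) = 5.

5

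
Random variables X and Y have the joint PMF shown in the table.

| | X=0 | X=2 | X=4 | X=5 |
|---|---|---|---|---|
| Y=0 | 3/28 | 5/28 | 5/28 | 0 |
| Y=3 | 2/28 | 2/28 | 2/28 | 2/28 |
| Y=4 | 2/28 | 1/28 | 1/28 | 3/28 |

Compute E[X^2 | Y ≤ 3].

P(Y ≤ 3) = 3/4.
Σ X^2·P over the event = 0·(3/28) + 0·(2/28) + 4·(5/28) + 4·(2/28) + 16·(5/28) + 16·(2/28) + 25·(2/28) = 95/14.
E[X^2 | Y ≤ 3] = (95/14) / (3/4) = 190/21.

190/21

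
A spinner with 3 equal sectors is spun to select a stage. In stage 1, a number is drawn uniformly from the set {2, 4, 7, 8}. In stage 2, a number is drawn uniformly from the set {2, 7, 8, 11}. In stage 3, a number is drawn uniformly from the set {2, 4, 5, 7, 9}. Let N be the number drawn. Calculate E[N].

353/60

E[N | stage 1] = (2+4+7+8)/4 = 21/4.
E[N | stage 2] = (2+7+8+11)/4 = 7.
E[N | stage 3] = (2+4+5+7+9)/5 = 27/5.
E[N] = (1/3)·(21/4) + (1/3)·(7) + (1/3)·(27/5) = 353/60.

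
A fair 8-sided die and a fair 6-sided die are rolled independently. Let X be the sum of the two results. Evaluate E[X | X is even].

8

P(X is even) = 1/2.
Σ over the event: 2·1/48 + 4·1/16 + 6·5/48 + 8·1/8 + 10·5/48 + 12·1/16 + 14·1/48 = 4.
E[X | X is even] = (4) / (1/2) = 8.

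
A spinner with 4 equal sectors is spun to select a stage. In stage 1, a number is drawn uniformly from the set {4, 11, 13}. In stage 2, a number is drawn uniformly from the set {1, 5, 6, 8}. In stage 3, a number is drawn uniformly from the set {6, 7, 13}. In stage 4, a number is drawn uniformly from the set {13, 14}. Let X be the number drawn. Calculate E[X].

73/8

E[X | stage 1] = (4+11+13)/3 = 28/3.
E[X | stage 2] = (1+5+6+8)/4 = 5.
E[X | stage 3] = (6+7+13)/3 = 26/3.
E[X | stage 4] = (13+14)/2 = 27/2.
E[X] = (1/4)·(28/3) + (1/4)·(5) + (1/4)·(26/3) + (1/4)·(27/2) = 73/8.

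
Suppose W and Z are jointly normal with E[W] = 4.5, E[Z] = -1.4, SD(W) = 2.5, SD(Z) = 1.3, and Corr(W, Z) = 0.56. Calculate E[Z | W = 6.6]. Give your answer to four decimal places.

E[Z | W=x] = μ_Z + ρ(σ_Z/σ_W)(x − μ_W) for jointly normal variables.
E[Z | W=6.6] = -1.4 + (0.56)·(1.3/2.5)·(6.6 − (4.5)) = -1.4 + (0.2912)·(2.1) = -0.7885.

-0.7885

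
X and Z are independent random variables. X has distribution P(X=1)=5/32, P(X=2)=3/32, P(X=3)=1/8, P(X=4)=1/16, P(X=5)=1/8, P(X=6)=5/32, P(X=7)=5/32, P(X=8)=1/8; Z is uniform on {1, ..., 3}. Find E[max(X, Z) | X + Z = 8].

P(X + Z = 8) = 7/48.
Summing max(X,Z)·P(x,y) over outcomes with X + Z = 8 gives 85/96.
E[max(X, Z) | X + Z = 8] = (85/96) / (7/48) = 85/14.

85/14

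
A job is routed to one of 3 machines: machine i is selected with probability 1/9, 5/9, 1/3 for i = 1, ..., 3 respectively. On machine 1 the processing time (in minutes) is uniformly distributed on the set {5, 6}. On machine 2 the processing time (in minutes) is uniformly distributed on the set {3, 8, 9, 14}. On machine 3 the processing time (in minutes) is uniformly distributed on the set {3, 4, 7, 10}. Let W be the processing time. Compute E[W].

E[W | machine 1] = (5+6)/2 = 11/2.
E[W | machine 2] = (3+8+9+14)/4 = 17/2.
E[W | machine 3] = (3+4+7+10)/4 = 6.
By the law of total expectation,
E[W] = (1/9)·(11/2) + (5/9)·(17/2) + (1/3)·(6) = 22/3.

22/3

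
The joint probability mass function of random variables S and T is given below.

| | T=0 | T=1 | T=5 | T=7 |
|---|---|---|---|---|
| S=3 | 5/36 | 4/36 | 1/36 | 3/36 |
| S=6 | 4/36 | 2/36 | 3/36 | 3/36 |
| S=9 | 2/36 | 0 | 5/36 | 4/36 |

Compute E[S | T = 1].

4

P(T = 1) = 1/6.
Summing S·P(S=x,T=y) over the conditioning event gives 2/3.
E[S | T = 1] = (2/3) / (1/6) = 4.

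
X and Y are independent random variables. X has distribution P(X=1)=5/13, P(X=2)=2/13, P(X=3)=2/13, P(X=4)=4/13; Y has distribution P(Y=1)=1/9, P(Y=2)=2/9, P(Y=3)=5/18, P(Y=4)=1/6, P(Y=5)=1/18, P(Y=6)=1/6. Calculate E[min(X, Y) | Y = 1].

P(Y = 1) = 1/9.
Summing min(X,Y)·P(x,y) over outcomes with Y = 1 gives 1/9.
E[min(X, Y) | Y = 1] = (1/9) / (1/9) = 1.

1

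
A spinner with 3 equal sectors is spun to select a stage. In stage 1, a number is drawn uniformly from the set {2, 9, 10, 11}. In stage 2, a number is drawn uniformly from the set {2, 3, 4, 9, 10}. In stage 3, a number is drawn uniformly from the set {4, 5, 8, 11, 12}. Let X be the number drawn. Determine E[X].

E[X | stage 1] = (2+9+10+11)/4 = 8.
E[X | stage 2] = (2+3+4+9+10)/5 = 28/5.
E[X | stage 3] = (4+5+8+11+12)/5 = 8.
E[X] = (1/3)·(8) + (1/3)·(28/5) + (1/3)·(8) = 36/5.

36/5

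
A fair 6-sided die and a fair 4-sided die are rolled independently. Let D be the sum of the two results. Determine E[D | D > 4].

62/9

P(D > 4) = 3/4.
Σ over the event: 5·1/6 + 6·1/6 + 7·1/6 + 8·1/8 + 9·1/12 + 10·1/24 = 31/6.
E[D | D > 4] = (31/6) / (3/4) = 62/9.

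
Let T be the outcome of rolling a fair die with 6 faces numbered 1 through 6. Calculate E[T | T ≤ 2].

Given T ≤ 2, T is equally likely to be any of {1, 2}.
E[T | T ≤ 2] = (1 + 2) / 2 = 3/2.

3/2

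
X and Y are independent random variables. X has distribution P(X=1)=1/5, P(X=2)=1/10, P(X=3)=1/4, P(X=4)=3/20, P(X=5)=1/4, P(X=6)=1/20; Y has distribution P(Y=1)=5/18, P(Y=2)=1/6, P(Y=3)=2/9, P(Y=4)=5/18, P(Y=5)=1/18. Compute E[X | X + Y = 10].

11/2

P(X + Y = 10) = 1/36.
Summing X·P(x,y) over outcomes with X + Y = 10 gives 11/72.
E[X | X + Y = 10] = (11/72) / (1/36) = 11/2.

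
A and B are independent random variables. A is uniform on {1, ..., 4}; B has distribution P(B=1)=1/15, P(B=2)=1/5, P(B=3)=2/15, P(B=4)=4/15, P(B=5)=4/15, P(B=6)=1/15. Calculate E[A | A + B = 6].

P(A + B = 6) = 13/60.
Summing A·P(x,y) over outcomes with A + B = 6 gives 1/2.
E[A | A + B = 6] = (1/2) / (13/60) = 30/13.

30/13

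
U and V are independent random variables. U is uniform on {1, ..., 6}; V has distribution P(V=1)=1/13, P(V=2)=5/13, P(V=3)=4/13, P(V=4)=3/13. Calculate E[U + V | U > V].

P(U > V) = 43/78.
Summing (U+V)·P(x,y) over outcomes with U > V gives 154/39.
E[U + V | U > V] = (154/39) / (43/78) = 308/43.

308/43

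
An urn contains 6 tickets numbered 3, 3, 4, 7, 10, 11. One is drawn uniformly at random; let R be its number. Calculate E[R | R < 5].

P(R < 5) = 1/2.
Σ over the event: 3·1/3 + 4·1/6 = 5/3.
E[R | R < 5] = (5/3) / (1/2) = 10/3.

10/3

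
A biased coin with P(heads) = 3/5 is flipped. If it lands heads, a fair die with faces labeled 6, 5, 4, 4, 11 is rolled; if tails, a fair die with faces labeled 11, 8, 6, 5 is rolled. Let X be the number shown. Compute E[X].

33/5

E[X | heads] = (6+5+4+4+11)/5 = 6.
E[X | tails] = (11+8+6+5)/4 = 15/2.
By the law of total expectation,
E[X] = (3/5)·(6) + (2/5)·(15/2) = 33/5.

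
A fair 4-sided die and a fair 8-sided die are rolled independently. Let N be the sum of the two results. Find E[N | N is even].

7

P(N is even) = 1/2.
Σ over the event: 2·1/32 + 4·3/32 + 6·1/8 + 8·1/8 + 10·3/32 + 12·1/32 = 7/2.
E[N | N is even] = (7/2) / (1/2) = 7.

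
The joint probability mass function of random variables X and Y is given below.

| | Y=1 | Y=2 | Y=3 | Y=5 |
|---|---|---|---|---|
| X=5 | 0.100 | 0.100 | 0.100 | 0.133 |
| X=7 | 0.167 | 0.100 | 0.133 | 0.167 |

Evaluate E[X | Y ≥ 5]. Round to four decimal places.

P(Y ≥ 5) = 0.300.
Summing X·P(X=x,Y=y) over the conditioning event gives 1.834.
E[X | Y ≥ 5] = (1.834) / (0.300) = 6.1133.

6.1133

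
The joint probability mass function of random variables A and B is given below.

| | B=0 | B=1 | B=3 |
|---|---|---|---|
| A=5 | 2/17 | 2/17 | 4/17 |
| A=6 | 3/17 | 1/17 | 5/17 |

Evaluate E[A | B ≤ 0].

28/5

P(B ≤ 0) = 5/17.
Σ A·P over the event = 5·(2/17) + 6·(3/17) = 28/17.
E[A | B ≤ 0] = (28/17) / (5/17) = 28/5.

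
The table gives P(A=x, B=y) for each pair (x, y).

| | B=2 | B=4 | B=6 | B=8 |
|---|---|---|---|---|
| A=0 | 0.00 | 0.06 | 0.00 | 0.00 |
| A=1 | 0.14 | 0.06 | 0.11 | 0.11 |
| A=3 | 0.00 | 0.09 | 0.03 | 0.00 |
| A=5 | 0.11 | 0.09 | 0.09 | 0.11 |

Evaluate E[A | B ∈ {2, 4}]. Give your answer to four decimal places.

2.6727

P(B ∈ {2, 4}) = 0.55.
Σ A·P over the event = 0·(0.06) + 1·(0.14) + 1·(0.06) + 3·(0.09) + 5·(0.11) + 5·(0.09) = 1.47.
E[A | B ∈ {2, 4}] = (1.47) / (0.55) = 2.6727.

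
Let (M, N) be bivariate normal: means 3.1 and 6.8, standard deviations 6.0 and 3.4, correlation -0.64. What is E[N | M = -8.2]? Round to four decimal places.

For a bivariate normal, E[N | M=x] = μ_N + ρ·(σ_N/σ_M)·(x − μ_M).
E[N | M=-8.2] = 6.8 + (-0.64)·(3.4/6.0)·(-8.2 − (3.1)) = 6.8 + (-0.362667)·(-11.3) = 10.8981.

10.8981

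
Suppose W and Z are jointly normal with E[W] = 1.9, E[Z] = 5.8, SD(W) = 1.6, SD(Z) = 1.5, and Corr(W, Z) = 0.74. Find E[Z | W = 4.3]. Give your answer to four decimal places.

7.4650

For a bivariate normal, E[Z | W=x] = μ_Z + ρ·(σ_Z/σ_W)·(x − μ_W).
E[Z | W=4.3] = 5.8 + (0.74)·(1.5/1.6)·(4.3 − (1.9)) = 5.8 + (0.69375)·(2.4) = 7.4650.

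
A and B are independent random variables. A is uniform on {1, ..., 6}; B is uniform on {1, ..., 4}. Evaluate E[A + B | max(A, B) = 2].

10/3

Outcomes with max(A, B) = 2: (1,2), (2,1), (2,2), each with probability 1/24.
E[A + B | max(A, B) = 2] = (3 + 3 + 4) / 3 = 10/3.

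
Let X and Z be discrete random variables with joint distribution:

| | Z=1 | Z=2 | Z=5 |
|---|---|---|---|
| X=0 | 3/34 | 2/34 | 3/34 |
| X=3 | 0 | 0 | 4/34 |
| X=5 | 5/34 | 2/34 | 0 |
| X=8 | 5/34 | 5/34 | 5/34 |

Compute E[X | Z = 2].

P(Z = 2) = 9/34.
Σ X·P over the event = 0·(2/34) + 5·(2/34) + 8·(5/34) = 25/17.
E[X | Z = 2] = (25/17) / (9/34) = 50/9.

50/9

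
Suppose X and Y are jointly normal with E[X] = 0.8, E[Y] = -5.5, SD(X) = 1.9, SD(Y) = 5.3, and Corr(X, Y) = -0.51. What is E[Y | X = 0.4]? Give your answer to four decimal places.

The regression of Y on X has slope ρ·σ_Y/σ_X and passes through (μ_X, μ_Y).
E[Y | X=0.4] = -5.5 + (-0.51)·(5.3/1.9)·(0.4 − (0.8)) = -5.5 + (-1.42263)·(-0.4) = -4.9309.

-4.9309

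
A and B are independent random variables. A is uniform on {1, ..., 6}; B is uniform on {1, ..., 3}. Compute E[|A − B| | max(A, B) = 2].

2/3

Outcomes with max(A, B) = 2: (1,2), (2,1), (2,2), each with probability 1/18.
E[|A − B| | max(A, B) = 2] = (1 + 1 + 0) / 3 = 2/3.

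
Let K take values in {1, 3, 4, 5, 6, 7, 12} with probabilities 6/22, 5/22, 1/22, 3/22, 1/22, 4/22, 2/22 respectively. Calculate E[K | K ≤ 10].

37/10

P(K ≤ 10) = 10/11.
Σ over the event: 1·3/11 + 3·5/22 + 4·1/22 + 5·3/22 + 6·1/22 + 7·2/11 = 37/11.
E[K | K ≤ 10] = (37/11) / (10/11) = 37/10.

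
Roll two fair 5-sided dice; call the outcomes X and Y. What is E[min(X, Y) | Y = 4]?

P(Y = 4) = 1/5.
Summing min(X,Y)·P(x,y) over outcomes with Y = 4 gives 14/25.
E[min(X, Y) | Y = 4] = (14/25) / (1/5) = 14/5.

14/5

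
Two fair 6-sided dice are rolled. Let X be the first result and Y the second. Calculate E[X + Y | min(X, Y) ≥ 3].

P(min(X, Y) ≥ 3) = 4/9.
Summing (X+Y)·P(x,y) over outcomes with min(X, Y) ≥ 3 gives 4.
E[X + Y | min(X, Y) ≥ 3] = (4) / (4/9) = 9.

9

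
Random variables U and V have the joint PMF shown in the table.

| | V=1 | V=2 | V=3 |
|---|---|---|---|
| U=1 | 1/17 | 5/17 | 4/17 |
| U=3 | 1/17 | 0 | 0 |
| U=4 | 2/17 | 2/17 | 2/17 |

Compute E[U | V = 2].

13/7

P(V = 2) = 7/17.
Σ U·P over the event = 1·(5/17) + 4·(2/17) = 13/17.
E[U | V = 2] = (13/17) / (7/17) = 13/7.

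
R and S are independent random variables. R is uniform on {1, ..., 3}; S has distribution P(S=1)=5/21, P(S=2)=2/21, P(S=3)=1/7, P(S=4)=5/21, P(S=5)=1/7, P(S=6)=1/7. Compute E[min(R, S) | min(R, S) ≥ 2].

P(min(R, S) ≥ 2) = 32/63.
Summing min(R,S)·P(x,y) over outcomes with min(R, S) ≥ 2 gives 26/21.
E[min(R, S) | min(R, S) ≥ 2] = (26/21) / (32/63) = 39/16.

39/16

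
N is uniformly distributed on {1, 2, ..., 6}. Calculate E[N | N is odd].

Given N is odd, N is equally likely to be any of {1, 3, 5}.
E[N | N is odd] = (1 + 3 + 5) / 3 = 3.

3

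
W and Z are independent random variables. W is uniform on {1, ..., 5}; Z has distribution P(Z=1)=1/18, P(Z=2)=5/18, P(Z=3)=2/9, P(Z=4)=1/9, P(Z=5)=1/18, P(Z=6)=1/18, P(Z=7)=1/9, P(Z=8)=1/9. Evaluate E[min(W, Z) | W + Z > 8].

P(W + Z > 8) = 5/18.
Summing min(W,Z)·P(x,y) over outcomes with W + Z > 8 gives 29/30.
E[min(W, Z) | W + Z > 8] = (29/30) / (5/18) = 87/25.

87/25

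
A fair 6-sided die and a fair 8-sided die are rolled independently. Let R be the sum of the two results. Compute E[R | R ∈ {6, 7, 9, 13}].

8

P(R ∈ {6, 7, 9, 13}) = 19/48.
Σ over the event: 6·5/48 + 7·1/8 + 9·1/8 + 13·1/24 = 19/6.
E[R | R ∈ {6, 7, 9, 13}] = (19/6) / (19/48) = 8.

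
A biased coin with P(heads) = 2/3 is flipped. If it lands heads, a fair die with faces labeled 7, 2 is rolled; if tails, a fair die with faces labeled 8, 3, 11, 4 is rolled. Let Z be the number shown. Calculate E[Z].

E[Z | heads] = (7+2)/2 = 9/2.
E[Z | tails] = (8+3+11+4)/4 = 13/2.
E[Z] = (2/3)·(9/2) + (1/3)·(13/2) = 31/6.

31/6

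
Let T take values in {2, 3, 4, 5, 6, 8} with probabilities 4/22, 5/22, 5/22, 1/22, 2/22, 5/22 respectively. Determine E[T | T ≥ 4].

77/13

P(T ≥ 4) = 13/22.
Σ over the event: 4·5/22 + 5·1/22 + 6·1/11 + 8·5/22 = 7/2.
E[T | T ≥ 4] = (7/2) / (13/22) = 77/13.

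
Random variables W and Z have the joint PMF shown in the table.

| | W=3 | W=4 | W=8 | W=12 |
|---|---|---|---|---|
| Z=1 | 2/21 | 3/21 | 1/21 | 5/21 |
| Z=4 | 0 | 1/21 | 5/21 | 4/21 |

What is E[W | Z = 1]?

P(Z = 1) = 11/21.
Summing W·P(W=x,Z=y) over the conditioning event gives 86/21.
E[W | Z = 1] = (86/21) / (11/21) = 86/11.

86/11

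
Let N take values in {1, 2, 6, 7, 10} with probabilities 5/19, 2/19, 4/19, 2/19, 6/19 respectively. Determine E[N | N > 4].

49/6

P(N > 4) = 12/19.
Σ over the event: 6·4/19 + 7·2/19 + 10·6/19 = 98/19.
E[N | N > 4] = (98/19) / (12/19) = 49/6.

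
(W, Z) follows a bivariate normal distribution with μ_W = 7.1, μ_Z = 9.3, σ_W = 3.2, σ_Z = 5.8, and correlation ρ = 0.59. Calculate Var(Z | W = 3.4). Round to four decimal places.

21.9299

The conditional variance in a bivariate normal is σ_Z²(1 − ρ²), independent of x.
Var(Z | W=3.4) = (5.8)²·(1 − (0.59)²) = 33.64·0.6519 = 21.9299.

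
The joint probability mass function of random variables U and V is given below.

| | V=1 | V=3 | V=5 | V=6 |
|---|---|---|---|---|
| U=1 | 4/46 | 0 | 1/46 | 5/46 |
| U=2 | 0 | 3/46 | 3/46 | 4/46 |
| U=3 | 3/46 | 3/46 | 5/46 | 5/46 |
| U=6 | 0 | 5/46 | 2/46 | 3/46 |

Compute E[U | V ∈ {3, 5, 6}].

125/39

P(V ∈ {3, 5, 6}) = 39/46.
Summing U·P(U=x,V=y) over the conditioning event gives 125/46.
E[U | V ∈ {3, 5, 6}] = (125/46) / (39/46) = 125/39.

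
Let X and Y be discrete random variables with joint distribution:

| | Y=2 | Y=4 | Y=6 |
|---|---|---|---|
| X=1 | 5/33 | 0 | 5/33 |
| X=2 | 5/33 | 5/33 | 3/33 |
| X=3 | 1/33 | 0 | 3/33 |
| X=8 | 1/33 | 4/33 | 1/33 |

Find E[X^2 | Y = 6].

P(Y = 6) = 4/11.
Σ X^2·P over the event = 1·(5/33) + 4·(3/33) + 9·(3/33) + 64·(1/33) = 36/11.
E[X^2 | Y = 6] = (36/11) / (4/11) = 9.

9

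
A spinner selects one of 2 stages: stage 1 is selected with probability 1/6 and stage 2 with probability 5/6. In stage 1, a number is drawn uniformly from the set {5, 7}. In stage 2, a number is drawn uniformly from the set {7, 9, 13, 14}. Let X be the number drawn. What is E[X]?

E[X | stage 1] = (5+7)/2 = 6.
E[X | stage 2] = (7+9+13+14)/4 = 43/4.
E[X] = (1/6)·(6) + (5/6)·(43/4) = 239/24.

239/24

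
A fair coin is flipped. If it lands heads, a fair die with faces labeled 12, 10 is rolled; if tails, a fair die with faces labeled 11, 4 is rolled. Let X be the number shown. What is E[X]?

37/4

E[X | heads] = (12+10)/2 = 11.
E[X | tails] = (11+4)/2 = 15/2.
By the law of total expectation,
E[X] = (1/2)·(11) + (1/2)·(15/2) = 37/4.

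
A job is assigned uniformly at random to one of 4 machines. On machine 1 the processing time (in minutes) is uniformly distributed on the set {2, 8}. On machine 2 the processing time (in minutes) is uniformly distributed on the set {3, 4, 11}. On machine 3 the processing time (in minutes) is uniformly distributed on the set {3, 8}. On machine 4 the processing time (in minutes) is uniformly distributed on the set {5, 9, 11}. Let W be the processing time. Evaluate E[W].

E[W | machine 1] = (2+8)/2 = 5.
E[W | machine 2] = (3+4+11)/3 = 6.
E[W | machine 3] = (3+8)/2 = 11/2.
E[W | machine 4] = (5+9+11)/3 = 25/3.
E[W] = (1/4)·(5) + (1/4)·(6) + (1/4)·(11/2) + (1/4)·(25/3) = 149/24.

149/24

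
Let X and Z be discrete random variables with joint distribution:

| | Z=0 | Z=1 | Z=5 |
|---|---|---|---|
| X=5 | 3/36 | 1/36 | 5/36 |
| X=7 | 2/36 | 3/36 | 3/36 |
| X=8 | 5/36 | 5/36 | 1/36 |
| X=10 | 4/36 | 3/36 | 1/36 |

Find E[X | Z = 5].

P(Z = 5) = 5/18.
Σ X·P over the event = 5·(5/36) + 7·(3/36) + 8·(1/36) + 10·(1/36) = 16/9.
E[X | Z = 5] = (16/9) / (5/18) = 32/5.

32/5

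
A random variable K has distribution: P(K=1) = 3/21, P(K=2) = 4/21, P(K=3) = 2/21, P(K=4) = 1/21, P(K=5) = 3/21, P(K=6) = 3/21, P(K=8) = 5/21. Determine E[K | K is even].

P(K is even) = 13/21.
Σ over the event: 2·4/21 + 4·1/21 + 6·1/7 + 8·5/21 = 10/3.
E[K | K is even] = (10/3) / (13/21) = 70/13.

70/13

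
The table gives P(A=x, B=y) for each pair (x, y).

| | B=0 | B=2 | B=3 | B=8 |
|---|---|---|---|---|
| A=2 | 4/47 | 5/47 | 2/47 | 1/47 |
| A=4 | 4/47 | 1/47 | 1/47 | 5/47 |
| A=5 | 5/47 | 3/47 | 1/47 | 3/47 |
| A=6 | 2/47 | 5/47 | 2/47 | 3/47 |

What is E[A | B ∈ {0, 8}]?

116/27

P(B ∈ {0, 8}) = 27/47.
Summing A·P(A=x,B=y) over the conditioning event gives 116/47.
E[A | B ∈ {0, 8}] = (116/47) / (27/47) = 116/27.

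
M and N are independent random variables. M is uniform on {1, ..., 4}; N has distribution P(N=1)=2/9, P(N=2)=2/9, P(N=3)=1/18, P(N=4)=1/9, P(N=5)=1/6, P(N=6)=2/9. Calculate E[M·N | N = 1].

5/2

P(N = 1) = 2/9.
Summing MN·P(x,y) over outcomes with N = 1 gives 5/9.
E[M·N | N = 1] = (5/9) / (2/9) = 5/2.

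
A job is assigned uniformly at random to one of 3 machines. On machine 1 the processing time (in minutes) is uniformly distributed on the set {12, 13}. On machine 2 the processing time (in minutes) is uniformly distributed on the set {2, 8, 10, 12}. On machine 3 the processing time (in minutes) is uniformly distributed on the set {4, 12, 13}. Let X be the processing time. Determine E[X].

181/18

E[X | machine 1] = (12+13)/2 = 25/2.
E[X | machine 2] = (2+8+10+12)/4 = 8.
E[X | machine 3] = (4+12+13)/3 = 29/3.
By the law of total expectation,
E[X] = (1/3)·(25/2) + (1/3)·(8) + (1/3)·(29/3) = 181/18.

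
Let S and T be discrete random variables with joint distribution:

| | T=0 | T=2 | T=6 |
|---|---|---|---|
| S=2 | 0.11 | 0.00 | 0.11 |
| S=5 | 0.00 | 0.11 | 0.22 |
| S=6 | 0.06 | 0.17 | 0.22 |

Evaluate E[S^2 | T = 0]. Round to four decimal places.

15.2941

P(T = 0) = 0.17.
Summing S^2·P(S=x,T=y) over the conditioning event gives 2.60.
E[S^2 | T = 0] = (2.60) / (0.17) = 15.2941.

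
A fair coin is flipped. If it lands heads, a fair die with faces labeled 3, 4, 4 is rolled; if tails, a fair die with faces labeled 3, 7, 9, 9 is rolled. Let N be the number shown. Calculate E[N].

16/3

E[N | heads] = (3+4+4)/3 = 11/3.
E[N | tails] = (3+7+9+9)/4 = 7.
By the law of total expectation,
E[N] = (1/2)·(11/3) + (1/2)·(7) = 16/3.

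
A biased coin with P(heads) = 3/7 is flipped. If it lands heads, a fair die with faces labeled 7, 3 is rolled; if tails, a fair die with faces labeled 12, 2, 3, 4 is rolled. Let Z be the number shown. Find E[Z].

36/7

E[Z | heads] = (7+3)/2 = 5.
E[Z | tails] = (12+2+3+4)/4 = 21/4.
E[Z] = (3/7)·(5) + (4/7)·(21/4) = 36/7.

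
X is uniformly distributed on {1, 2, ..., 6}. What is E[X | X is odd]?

Given X is odd, X is equally likely to be any of {1, 3, 5}.
E[X | X is odd] = (1 + 3 + 5) / 3 = 3.

3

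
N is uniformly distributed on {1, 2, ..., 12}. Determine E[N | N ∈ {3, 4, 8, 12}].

P(N ∈ {3, 4, 8, 12}) = 1/3.
Σ over the event: 3·1/12 + 4·1/12 + 8·1/12 + 12·1/12 = 9/4.
E[N | N ∈ {3, 4, 8, 12}] = (9/4) / (1/3) = 27/4.

27/4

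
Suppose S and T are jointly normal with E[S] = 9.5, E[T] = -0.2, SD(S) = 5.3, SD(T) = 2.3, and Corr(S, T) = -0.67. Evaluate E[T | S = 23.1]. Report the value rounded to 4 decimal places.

The regression of T on S has slope ρ·σ_T/σ_S and passes through (μ_S, μ_T).
E[T | S=23.1] = -0.2 + (-0.67)·(2.3/5.3)·(23.1 − (9.5)) = -0.2 + (-0.290755)·(13.6) = -4.1543.

-4.1543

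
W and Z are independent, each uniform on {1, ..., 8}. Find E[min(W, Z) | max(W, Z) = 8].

64/15

P(max(W, Z) = 8) = 15/64.
Summing min(W,Z)·P(x,y) over outcomes with max(W, Z) = 8 gives 1.
E[min(W, Z) | max(W, Z) = 8] = (1) / (15/64) = 64/15.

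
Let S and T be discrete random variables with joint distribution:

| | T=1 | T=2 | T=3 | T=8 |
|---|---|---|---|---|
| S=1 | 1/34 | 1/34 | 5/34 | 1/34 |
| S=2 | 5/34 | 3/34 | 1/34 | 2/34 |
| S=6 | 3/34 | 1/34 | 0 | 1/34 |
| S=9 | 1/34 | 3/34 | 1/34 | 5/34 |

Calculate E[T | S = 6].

P(S = 6) = 5/34.
Summing T·P(S=x,T=y) over the conditioning event gives 13/34.
E[T | S = 6] = (13/34) / (5/34) = 13/5.

13/5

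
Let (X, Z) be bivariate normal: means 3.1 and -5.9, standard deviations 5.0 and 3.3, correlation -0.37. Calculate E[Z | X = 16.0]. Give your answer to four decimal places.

-9.0502

E[Z | X=x] = μ_Z + ρ(σ_Z/σ_X)(x − μ_X) for jointly normal variables.
E[Z | X=16.0] = -5.9 + (-0.37)·(3.3/5.0)·(16.0 − (3.1)) = -5.9 + (-0.2442)·(12.9) = -9.0502.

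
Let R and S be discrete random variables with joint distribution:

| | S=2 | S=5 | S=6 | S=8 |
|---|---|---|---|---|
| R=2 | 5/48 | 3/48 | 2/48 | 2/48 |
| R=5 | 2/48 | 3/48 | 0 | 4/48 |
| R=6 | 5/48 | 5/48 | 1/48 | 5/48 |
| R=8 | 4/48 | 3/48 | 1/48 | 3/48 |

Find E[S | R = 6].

81/16

P(R = 6) = 1/3.
Σ S·P over the event = 2·(5/48) + 5·(5/48) + 6·(1/48) + 8·(5/48) = 27/16.
E[S | R = 6] = (27/16) / (1/3) = 81/16.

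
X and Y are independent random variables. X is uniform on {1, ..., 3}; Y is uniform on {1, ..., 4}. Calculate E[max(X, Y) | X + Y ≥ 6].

11/3

Outcomes with X + Y ≥ 6: (2,4), (3,3), (3,4), each with probability 1/12.
E[max(X, Y) | X + Y ≥ 6] = (4 + 3 + 4) / 3 = 11/3.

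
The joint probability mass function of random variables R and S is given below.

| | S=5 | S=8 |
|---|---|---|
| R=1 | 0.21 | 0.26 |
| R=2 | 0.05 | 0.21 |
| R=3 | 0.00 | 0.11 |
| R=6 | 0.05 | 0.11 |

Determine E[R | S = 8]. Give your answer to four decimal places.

2.4203

P(S = 8) = 0.69.
Σ R·P over the event = 1·(0.26) + 2·(0.21) + 3·(0.11) + 6·(0.11) = 1.67.
E[R | S = 8] = (1.67) / (0.69) = 2.4203.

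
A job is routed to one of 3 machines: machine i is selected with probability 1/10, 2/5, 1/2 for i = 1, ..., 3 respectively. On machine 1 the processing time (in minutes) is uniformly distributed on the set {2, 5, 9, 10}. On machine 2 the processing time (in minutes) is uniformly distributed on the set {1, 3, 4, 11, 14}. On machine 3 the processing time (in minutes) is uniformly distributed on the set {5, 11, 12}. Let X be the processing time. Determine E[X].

2387/300

E[X | machine 1] = (2+5+9+10)/4 = 13/2.
E[X | machine 2] = (1+3+4+11+14)/5 = 33/5.
E[X | machine 3] = (5+11+12)/3 = 28/3.
E[X] = (1/10)·(13/2) + (2/5)·(33/5) + (1/2)·(28/3) = 2387/300.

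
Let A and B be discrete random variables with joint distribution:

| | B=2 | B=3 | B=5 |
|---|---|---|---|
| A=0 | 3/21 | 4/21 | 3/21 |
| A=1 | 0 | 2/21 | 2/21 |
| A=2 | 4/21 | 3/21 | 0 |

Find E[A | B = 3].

P(B = 3) = 3/7.
Σ A·P over the event = 0·(4/21) + 1·(2/21) + 2·(3/21) = 8/21.
E[A | B = 3] = (8/21) / (3/7) = 8/9.

8/9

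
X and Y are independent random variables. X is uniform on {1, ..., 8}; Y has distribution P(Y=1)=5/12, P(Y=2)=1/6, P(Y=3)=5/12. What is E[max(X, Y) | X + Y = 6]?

4

P(X + Y = 6) = 1/8.
Summing max(X,Y)·P(x,y) over outcomes with X + Y = 6 gives 1/2.
E[max(X, Y) | X + Y = 6] = (1/2) / (1/8) = 4.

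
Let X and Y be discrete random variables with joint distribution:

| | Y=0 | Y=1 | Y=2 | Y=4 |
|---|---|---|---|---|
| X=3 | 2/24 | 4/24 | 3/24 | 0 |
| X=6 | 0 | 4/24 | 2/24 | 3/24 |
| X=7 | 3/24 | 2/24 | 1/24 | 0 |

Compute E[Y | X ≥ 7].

P(X ≥ 7) = 1/4.
Σ Y·P over the event = 0·(3/24) + 1·(2/24) + 2·(1/24) = 1/6.
E[Y | X ≥ 7] = (1/6) / (1/4) = 2/3.

2/3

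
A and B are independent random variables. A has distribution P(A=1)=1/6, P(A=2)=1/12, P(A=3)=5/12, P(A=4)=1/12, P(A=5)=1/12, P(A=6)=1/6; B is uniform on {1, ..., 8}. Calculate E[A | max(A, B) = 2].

3/2

P(max(A, B) = 2) = 1/24.
Summing A·P(x,y) over outcomes with max(A, B) = 2 gives 1/16.
E[A | max(A, B) = 2] = (1/16) / (1/24) = 3/2.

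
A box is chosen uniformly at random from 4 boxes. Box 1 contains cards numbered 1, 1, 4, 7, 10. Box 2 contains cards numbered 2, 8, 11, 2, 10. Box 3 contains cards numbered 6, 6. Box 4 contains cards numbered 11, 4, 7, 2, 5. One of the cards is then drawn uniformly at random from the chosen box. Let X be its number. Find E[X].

E[X | box 1] = (1+1+4+7+10)/5 = 23/5.
E[X | box 2] = (2+8+11+2+10)/5 = 33/5.
E[X | box 3] = (6+6)/2 = 6.
E[X | box 4] = (11+4+7+2+5)/5 = 29/5.
E[X] = (1/4)·(23/5) + (1/4)·(33/5) + (1/4)·(6) + (1/4)·(29/5) = 23/4.

23/4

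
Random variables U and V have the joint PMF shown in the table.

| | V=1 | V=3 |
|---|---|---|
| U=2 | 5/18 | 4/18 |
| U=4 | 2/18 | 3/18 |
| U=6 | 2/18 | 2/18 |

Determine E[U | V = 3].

32/9

P(V = 3) = 1/2.
Σ U·P over the event = 2·(4/18) + 4·(3/18) + 6·(2/18) = 16/9.
E[U | V = 3] = (16/9) / (1/2) = 32/9.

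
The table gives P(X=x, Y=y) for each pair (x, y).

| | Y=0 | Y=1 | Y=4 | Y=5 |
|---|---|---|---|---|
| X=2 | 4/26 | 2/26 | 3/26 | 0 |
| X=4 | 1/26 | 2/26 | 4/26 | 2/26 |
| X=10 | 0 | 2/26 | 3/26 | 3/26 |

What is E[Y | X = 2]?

P(X = 2) = 9/26.
Σ Y·P over the event = 0·(4/26) + 1·(2/26) + 4·(3/26) = 7/13.
E[Y | X = 2] = (7/13) / (9/26) = 14/9.

14/9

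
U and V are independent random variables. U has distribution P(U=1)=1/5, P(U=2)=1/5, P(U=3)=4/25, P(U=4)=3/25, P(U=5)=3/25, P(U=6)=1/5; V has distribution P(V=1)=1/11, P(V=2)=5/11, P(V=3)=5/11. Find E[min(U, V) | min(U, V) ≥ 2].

P(min(U, V) ≥ 2) = 8/11.
Summing min(U,V)·P(x,y) over outcomes with min(U, V) ≥ 2 gives 19/11.
E[min(U, V) | min(U, V) ≥ 2] = (19/11) / (8/11) = 19/8.

19/8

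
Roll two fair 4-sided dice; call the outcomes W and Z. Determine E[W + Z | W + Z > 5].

Outcomes with W + Z > 5: (2,4), (3,3), (3,4), (4,2), (4,3), (4,4), each with probability 1/16.
E[W + Z | W + Z > 5] = (6 + 6 + 7 + 6 + 7 + 8) / 6 = 20/3.

20/3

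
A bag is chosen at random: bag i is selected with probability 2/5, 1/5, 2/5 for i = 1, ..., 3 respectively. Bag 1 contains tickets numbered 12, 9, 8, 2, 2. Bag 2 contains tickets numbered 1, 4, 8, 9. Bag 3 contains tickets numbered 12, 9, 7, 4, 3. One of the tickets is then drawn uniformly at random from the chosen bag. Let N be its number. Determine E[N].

327/50

E[N | bag 1] = (12+9+8+2+2)/5 = 33/5.
E[N | bag 2] = (1+4+8+9)/4 = 11/2.
E[N | bag 3] = (12+9+7+4+3)/5 = 7.
E[N] = (2/5)·(33/5) + (1/5)·(11/2) + (2/5)·(7) = 327/50.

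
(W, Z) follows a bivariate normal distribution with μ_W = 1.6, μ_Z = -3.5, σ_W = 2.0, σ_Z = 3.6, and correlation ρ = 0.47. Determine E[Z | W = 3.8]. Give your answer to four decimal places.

E[Z | W=x] = μ_Z + ρ(σ_Z/σ_W)(x − μ_W) for jointly normal variables.
E[Z | W=3.8] = -3.5 + (0.47)·(3.6/2.0)·(3.8 − (1.6)) = -3.5 + (0.846)·(2.2) = -1.6388.

-1.6388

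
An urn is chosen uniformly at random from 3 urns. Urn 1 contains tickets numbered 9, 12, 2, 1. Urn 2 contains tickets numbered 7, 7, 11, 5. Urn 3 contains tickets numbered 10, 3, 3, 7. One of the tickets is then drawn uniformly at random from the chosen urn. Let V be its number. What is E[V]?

E[V | urn 1] = (9+12+2+1)/4 = 6.
E[V | urn 2] = (7+7+11+5)/4 = 15/2.
E[V | urn 3] = (10+3+3+7)/4 = 23/4.
E[V] = (1/3)·(6) + (1/3)·(15/2) + (1/3)·(23/4) = 77/12.

77/12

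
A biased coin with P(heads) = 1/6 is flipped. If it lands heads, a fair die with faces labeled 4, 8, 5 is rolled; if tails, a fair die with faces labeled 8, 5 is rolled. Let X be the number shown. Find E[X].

E[X | heads] = (4+8+5)/3 = 17/3.
E[X | tails] = (8+5)/2 = 13/2.
By the law of total expectation,
E[X] = (1/6)·(17/3) + (5/6)·(13/2) = 229/36.

229/36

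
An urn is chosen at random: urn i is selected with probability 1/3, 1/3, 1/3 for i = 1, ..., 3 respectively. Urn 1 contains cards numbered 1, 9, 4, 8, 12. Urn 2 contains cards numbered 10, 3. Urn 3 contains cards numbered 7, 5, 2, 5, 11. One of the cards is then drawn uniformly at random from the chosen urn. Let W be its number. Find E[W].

E[W | urn 1] = (1+9+4+8+12)/5 = 34/5.
E[W | urn 2] = (10+3)/2 = 13/2.
E[W | urn 3] = (7+5+2+5+11)/5 = 6.
E[W] = (1/3)·(34/5) + (1/3)·(13/2) + (1/3)·(6) = 193/30.

193/30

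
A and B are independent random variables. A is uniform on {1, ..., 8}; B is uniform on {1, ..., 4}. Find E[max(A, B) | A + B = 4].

8/3

Outcomes with A + B = 4: (1,3), (2,2), (3,1), each with probability 1/32.
E[max(A, B) | A + B = 4] = (3 + 2 + 3) / 3 = 8/3.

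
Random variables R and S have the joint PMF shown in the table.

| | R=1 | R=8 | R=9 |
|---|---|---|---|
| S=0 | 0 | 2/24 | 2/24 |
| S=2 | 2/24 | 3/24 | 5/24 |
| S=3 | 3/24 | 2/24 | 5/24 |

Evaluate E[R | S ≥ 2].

P(S ≥ 2) = 5/6.
Σ R·P over the event = 1·(2/24) + 1·(3/24) + 8·(3/24) + 8·(2/24) + 9·(5/24) + 9·(5/24) = 45/8.
E[R | S ≥ 2] = (45/8) / (5/6) = 27/4.

27/4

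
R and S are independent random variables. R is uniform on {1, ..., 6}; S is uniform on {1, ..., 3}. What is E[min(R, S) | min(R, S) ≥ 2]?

12/5

Outcomes with min(R, S) ≥ 2: (2,2), (2,3), (3,2), (3,3), (4,2), (4,3), (5,2), (5,3), (6,2), (6,3), each with probability 1/18.
E[min(R, S) | min(R, S) ≥ 2] = (2 + 2 + 2 + 3 + 2 + 3 + 2 + 3 + 2 + 3) / 10 = 12/5.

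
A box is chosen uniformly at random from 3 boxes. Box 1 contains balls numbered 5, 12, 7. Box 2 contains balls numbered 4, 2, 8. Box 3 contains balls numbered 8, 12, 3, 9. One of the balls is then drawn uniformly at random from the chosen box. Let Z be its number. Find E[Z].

E[Z | box 1] = (5+12+7)/3 = 8.
E[Z | box 2] = (4+2+8)/3 = 14/3.
E[Z | box 3] = (8+12+3+9)/4 = 8.
E[Z] = (1/3)·(8) + (1/3)·(14/3) + (1/3)·(8) = 62/9.

62/9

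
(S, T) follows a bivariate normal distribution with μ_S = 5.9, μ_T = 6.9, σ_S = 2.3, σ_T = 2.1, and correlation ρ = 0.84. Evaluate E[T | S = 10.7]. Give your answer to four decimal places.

For a bivariate normal, E[T | S=x] = μ_T + ρ·(σ_T/σ_S)·(x − μ_S).
E[T | S=10.7] = 6.9 + (0.84)·(2.1/2.3)·(10.7 − (5.9)) = 6.9 + (0.76696)·(4.8) = 10.5814.

10.5814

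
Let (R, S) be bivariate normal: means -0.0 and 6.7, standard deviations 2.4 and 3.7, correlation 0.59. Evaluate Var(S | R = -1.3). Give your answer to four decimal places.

The conditional variance in a bivariate normal is σ_S²(1 − ρ²), independent of x.
Var(S | R=-1.3) = (3.7)²·(1 − (0.59)²) = 13.69·0.6519 = 8.9245.

8.9245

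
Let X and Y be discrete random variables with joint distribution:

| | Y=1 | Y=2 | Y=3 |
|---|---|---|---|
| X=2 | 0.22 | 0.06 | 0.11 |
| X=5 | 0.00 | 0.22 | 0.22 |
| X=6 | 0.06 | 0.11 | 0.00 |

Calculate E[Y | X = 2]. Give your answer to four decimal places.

P(X = 2) = 0.39.
Summing Y·P(X=x,Y=y) over the conditioning event gives 0.67.
E[Y | X = 2] = (0.67) / (0.39) = 1.7179.

1.7179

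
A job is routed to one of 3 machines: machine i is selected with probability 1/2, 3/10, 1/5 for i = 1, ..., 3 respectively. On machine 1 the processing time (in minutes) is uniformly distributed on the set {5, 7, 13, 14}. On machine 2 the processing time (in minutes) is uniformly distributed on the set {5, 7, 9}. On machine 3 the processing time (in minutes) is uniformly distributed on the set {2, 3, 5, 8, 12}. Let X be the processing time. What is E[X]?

E[X | machine 1] = (5+7+13+14)/4 = 39/4.
E[X | machine 2] = (5+7+9)/3 = 7.
E[X | machine 3] = (2+3+5+8+12)/5 = 6.
By the law of total expectation,
E[X] = (1/2)·(39/4) + (3/10)·(7) + (1/5)·(6) = 327/40.

327/40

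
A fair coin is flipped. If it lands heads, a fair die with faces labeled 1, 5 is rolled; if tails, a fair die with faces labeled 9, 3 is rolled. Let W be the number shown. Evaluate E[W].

9/2

E[W | heads] = (1+5)/2 = 3.
E[W | tails] = (9+3)/2 = 6.
E[W] = (1/2)·(3) + (1/2)·(6) = 9/2.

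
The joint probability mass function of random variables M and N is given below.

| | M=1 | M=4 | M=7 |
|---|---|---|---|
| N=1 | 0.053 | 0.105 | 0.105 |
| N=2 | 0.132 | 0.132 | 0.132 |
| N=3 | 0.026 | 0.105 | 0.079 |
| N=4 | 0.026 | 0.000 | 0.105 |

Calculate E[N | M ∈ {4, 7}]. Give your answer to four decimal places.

2.2412

P(M ∈ {4, 7}) = 0.763.
Σ N·P over the event = 1·(0.105) + 2·(0.132) + 3·(0.105) + 1·(0.105) + 2·(0.132) + 3·(0.079) + 4·(0.105) = 1.710.
E[N | M ∈ {4, 7}] = (1.710) / (0.763) = 2.2412.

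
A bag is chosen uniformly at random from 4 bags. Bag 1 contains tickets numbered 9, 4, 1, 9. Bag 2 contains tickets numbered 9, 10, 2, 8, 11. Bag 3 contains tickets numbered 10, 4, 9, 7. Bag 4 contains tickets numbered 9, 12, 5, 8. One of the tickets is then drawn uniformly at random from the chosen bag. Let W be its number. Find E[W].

E[W | bag 1] = (9+4+1+9)/4 = 23/4.
E[W | bag 2] = (9+10+2+8+11)/5 = 8.
E[W | bag 3] = (10+4+9+7)/4 = 15/2.
E[W | bag 4] = (9+12+5+8)/4 = 17/2.
By the law of total expectation,
E[W] = (1/4)·(23/4) + (1/4)·(8) + (1/4)·(15/2) + (1/4)·(17/2) = 119/16.

119/16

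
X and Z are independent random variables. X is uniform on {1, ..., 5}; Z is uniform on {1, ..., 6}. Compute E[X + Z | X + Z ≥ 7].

P(X + Z ≥ 7) = 1/2.
Summing (X+Z)·P(x,y) over outcomes with X + Z ≥ 7 gives 25/6.
E[X + Z | X + Z ≥ 7] = (25/6) / (1/2) = 25/3.

25/3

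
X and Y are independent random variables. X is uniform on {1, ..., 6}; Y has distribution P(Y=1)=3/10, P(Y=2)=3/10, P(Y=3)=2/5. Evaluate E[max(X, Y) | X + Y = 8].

P(X + Y = 8) = 7/60.
Summing max(X,Y)·P(x,y) over outcomes with X + Y = 8 gives 19/30.
E[max(X, Y) | X + Y = 8] = (19/30) / (7/60) = 38/7.

38/7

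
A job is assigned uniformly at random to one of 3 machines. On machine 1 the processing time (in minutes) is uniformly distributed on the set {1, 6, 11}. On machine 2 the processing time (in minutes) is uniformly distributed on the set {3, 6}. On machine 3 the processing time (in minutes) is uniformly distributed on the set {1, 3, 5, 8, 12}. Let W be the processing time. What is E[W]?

E[W | machine 1] = (1+6+11)/3 = 6.
E[W | machine 2] = (3+6)/2 = 9/2.
E[W | machine 3] = (1+3+5+8+12)/5 = 29/5.
By the law of total expectation,
E[W] = (1/3)·(6) + (1/3)·(9/2) + (1/3)·(29/5) = 163/30.

163/30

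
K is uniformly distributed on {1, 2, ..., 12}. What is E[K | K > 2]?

Given K > 2, K is equally likely to be any of {3, 4, 5, 6, 7, 8, 9, 10, 11, 12}.
E[K | K > 2] = (3 + 4 + 5 + 6 + 7 + 8 + 9 + 10 + 11 + 12) / 10 = 15/2.

15/2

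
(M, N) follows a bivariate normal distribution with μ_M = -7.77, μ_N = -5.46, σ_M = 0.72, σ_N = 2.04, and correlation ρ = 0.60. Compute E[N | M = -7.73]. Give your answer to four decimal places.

-5.3920

E[N | M=x] = μ_N + ρ(σ_N/σ_M)(x − μ_M) for jointly normal variables.
E[N | M=-7.73] = -5.46 + (0.60)·(2.04/0.72)·(-7.73 − (-7.77)) = -5.46 + (1.7)·(0.04) = -5.3920.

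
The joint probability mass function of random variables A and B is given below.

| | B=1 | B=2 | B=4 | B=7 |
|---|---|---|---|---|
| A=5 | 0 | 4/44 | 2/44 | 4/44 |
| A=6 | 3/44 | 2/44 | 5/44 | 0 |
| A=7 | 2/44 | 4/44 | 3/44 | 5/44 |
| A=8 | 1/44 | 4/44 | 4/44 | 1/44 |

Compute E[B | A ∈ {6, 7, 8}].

58/17

P(A ∈ {6, 7, 8}) = 17/22.
Summing B·P(A=x,B=y) over the conditioning event gives 29/11.
E[B | A ∈ {6, 7, 8}] = (29/11) / (17/22) = 58/17.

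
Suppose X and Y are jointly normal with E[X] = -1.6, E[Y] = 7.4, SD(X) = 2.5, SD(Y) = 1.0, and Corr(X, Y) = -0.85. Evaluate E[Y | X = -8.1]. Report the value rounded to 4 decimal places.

For a bivariate normal, E[Y | X=x] = μ_Y + ρ·(σ_Y/σ_X)·(x − μ_X).
E[Y | X=-8.1] = 7.4 + (-0.85)·(1.0/2.5)·(-8.1 − (-1.6)) = 7.4 + (-0.34)·(-6.5) = 9.6100.

9.6100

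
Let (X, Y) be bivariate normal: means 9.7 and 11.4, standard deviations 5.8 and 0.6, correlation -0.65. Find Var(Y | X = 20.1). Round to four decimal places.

0.2079

Var(Y | X=x) = (1 − ρ²)·σ_Y².
Var(Y | X=20.1) = (0.6)²·(1 − (-0.65)²) = 0.36·0.5775 = 0.2079.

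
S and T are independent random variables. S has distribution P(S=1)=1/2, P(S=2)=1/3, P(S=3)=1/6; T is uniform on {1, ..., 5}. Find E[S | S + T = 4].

P(S + T = 4) = 1/5.
Summing S·P(x,y) over outcomes with S + T = 4 gives 1/3.
E[S | S + T = 4] = (1/3) / (1/5) = 5/3.

5/3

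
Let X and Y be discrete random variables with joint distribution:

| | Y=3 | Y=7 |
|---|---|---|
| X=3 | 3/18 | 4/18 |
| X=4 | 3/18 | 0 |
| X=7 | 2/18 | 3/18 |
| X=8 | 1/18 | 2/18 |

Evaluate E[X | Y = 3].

43/9

P(Y = 3) = 1/2.
Σ X·P over the event = 3·(3/18) + 4·(3/18) + 7·(2/18) + 8·(1/18) = 43/18.
E[X | Y = 3] = (43/18) / (1/2) = 43/9.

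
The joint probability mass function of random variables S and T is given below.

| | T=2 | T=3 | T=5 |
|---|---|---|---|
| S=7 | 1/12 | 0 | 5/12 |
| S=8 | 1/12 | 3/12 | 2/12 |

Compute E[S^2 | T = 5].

373/7

P(T = 5) = 7/12.
Σ S^2·P over the event = 49·(5/12) + 64·(2/12) = 373/12.
E[S^2 | T = 5] = (373/12) / (7/12) = 373/7.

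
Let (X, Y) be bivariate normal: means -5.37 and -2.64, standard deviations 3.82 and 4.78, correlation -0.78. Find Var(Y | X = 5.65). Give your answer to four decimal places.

8.9474

For a bivariate normal, Var(Y | X=x) = σ_Y²(1 − ρ²).
Var(Y | X=5.65) = (4.78)²·(1 − (-0.78)²) = 22.8484·0.3916 = 8.9474.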